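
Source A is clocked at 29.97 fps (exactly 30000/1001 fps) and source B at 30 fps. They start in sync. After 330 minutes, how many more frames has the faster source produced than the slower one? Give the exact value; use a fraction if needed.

54000/91 frames

330 min = 19800 s.
A emits 30000/1001 × 19800 = 54000000/91 frames; B emits 30 × 19800 = 594000.
Difference = 54000/91 frames (≈ 593.4066); B is ahead of A.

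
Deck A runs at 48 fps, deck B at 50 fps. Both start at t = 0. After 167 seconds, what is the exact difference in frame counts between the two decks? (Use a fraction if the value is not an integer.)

A emits 48 × 167 = 8016 frames; B emits 50 × 167 = 8350.
Difference = 334 frames; B is ahead of A.

334 frames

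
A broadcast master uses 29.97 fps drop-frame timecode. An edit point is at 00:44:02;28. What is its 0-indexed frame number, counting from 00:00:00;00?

79208

Complete 10-minute blocks: 4, each 17982 frames → 71928.
Remaining 4 whole minutes in the current block: 1800 + 3 × 1798 = 7194 frames.
Within the current minute: 2 × 30 + 28 − 2 = 86 (labels ;00/;01 skipped at this minute). Total = 71928 + 7194 + 86 = 79208.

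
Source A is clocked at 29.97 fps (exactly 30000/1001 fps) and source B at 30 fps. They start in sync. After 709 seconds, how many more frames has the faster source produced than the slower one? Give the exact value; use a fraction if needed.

21270/1001 frames

A emits 30000/1001 × 709 = 21270000/1001 frames; B emits 30 × 709 = 21270.
Difference = 21270/1001 frames (≈ 21.2488); B is ahead of A.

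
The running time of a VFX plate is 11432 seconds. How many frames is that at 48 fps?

Frames = 11432 × 48 = 548736.

548736 frames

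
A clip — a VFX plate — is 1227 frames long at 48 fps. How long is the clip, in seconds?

Running time = 1227 / (48) = 25.5625 s.

25.5625 seconds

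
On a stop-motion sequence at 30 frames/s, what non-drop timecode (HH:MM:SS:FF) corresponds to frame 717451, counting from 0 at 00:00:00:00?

717451 ÷ 30 = 23915 full seconds, remainder 1 frame.
23915 s = 6 h 38 min 35 s.
Timecode: 06:38:35:01.

06:38:35:01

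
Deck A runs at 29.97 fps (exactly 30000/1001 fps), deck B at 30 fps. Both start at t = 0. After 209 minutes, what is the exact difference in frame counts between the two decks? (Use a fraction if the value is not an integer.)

209 min = 12540 s.
A emits 30000/1001 × 12540 = 34200000/91 frames; B emits 30 × 12540 = 376200.
Difference = 34200/91 frames (≈ 375.8242); B is ahead of A.

34200/91 frames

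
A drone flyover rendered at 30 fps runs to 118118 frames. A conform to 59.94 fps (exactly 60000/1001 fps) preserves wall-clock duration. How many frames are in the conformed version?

236000 frames

Target frames = source frames × (target rate / source rate) = 118118 × (60000/1001)/(30) = 118118 × 2000/1001 = 236000.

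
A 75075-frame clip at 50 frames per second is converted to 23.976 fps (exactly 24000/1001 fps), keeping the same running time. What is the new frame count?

36000 frames

Target frames = source frames × (target rate / source rate) = 75075 × (24000/1001)/(50) = 75075 × 480/1001 = 36000.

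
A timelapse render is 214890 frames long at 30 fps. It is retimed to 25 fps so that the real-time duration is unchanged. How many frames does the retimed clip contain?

Target frames = source frames × (target rate / source rate) = 214890 × (25)/(30) = 214890 × 5/6 = 179075.

179075 frames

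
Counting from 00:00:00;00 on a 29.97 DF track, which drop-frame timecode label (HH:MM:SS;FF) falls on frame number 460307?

Ten DF minutes hold 17982 frames, so frame 460307 lies in block 25 (frames 449550–467531) with 10757 frames into that block.
The block's first minute is 1800 frames and the rest 1798 each; 10757 frames reaches minute 5, so 25 × 18 + 5 × 2 = 460 labels have been skipped so far.
Adding those back, label number 460307 + 460 = 460767 at 30 labels/s is 15358 s + 27 f = 4 h 15 min 58 s frame 27, i.e. 04:15:58;27.

04:15:58;27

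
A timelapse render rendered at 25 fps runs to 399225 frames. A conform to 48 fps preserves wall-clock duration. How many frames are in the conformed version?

Target frames = source frames × (target rate / source rate) = 399225 × (48)/(25) = 399225 × 48/25 = 766512.

766512 frames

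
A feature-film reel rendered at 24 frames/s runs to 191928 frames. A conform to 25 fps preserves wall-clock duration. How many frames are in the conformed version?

Target frames = source frames × (target rate / source rate) = 191928 × (25)/(24) = 191928 × 25/24 = 199925.

199925 frames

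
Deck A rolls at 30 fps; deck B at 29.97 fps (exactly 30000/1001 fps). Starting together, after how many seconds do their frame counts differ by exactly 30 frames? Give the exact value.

1001 seconds

The gap grows by |30000/1001 − 30| = 30/1001 frames per second.
Time for a 30-frame gap: 30 ÷ (30/1001) = 1001 s.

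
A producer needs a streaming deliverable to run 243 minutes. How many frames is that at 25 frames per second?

243 min = 14580 s.
Frames = 14580 × 25 = 364500.

364500 frames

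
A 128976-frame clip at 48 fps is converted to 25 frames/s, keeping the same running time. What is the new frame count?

67175 frames

Target frames = source frames × (target rate / source rate) = 128976 × (25)/(48) = 128976 × 25/48 = 67175.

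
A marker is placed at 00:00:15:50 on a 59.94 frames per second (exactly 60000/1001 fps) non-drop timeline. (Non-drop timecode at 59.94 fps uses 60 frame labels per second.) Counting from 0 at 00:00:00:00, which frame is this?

frame 950

Total seconds to the label: (0 × 3600 + 0 × 60 + 15) = 15.
Frame index = 15 × 60 + 50 = 950.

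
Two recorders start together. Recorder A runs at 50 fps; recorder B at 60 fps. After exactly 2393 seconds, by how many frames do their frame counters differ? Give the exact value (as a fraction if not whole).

A emits 50 × 2393 = 119650 frames; B emits 60 × 2393 = 143580.
Difference = 23930 frames; B is ahead of A.

23930 frames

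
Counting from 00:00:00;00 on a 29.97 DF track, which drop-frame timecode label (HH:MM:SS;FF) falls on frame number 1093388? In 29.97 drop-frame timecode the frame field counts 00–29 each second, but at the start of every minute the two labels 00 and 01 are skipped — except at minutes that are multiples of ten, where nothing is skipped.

Each 10-minute DF block holds 10 × 60 × 30 − 9 × 2 = 17982 frames. 1093388 ÷ 17982 → 60 full blocks, remainder 14468.
Within the partial block the first minute is 1800 frames and each further minute 1798, so 8 further minute boundaries passed. Total skipped labels = 18 × 60 + 2 × 8 = 1096.
Non-drop label index = 1093388 + 1096 = 1094484; at 30 labels/s that is 10:08:02:24, i.e. DF 10:08:02;24.

10:08:02;24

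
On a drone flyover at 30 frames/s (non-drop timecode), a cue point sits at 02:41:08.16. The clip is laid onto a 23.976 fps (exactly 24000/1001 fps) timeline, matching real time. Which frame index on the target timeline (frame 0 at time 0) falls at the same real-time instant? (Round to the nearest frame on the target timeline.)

frame 231813

Source frame index: (2×3600 + 41×60 + 8) × 30 + 16 = 290056.
Real time: 290056 / (30) = 145028/15 s.
Target frame: (145028/15) × (24000/1001) = 17849600/77 ≈ 231812.987 → 231813.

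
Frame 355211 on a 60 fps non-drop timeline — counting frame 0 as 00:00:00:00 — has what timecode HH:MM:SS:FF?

01:38:40:11

355211 ÷ 60 = 5920 full seconds, remainder 11 frames.
5920 s = 1 h 38 min 40 s.
Timecode: 01:38:40:11.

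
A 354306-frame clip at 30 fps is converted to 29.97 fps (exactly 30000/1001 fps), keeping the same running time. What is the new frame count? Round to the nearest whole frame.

353952 frames

Frames at target rate = 354306 × (30000/1001) / (30) = 354306000/1001 ≈ 353952.048.
Nearest whole frame: 353952.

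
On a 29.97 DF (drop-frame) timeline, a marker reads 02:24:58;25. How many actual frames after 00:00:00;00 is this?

As if non-drop at 30 labels/s: (2 × 3600 + 24 × 60 + 58) × 30 + 25 = 260965.
Minute boundaries passed: 144; those not divisible by 10: 144 − 14 = 130; dropped labels = 2 × 130 = 260.
Actual frame index = 260965 − 260 = 260705.

260705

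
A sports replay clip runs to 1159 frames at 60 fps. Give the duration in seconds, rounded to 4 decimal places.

Running time = 1159 × 1/60 = 1159/60 s ≈ 19.3167 s.

19.3167 seconds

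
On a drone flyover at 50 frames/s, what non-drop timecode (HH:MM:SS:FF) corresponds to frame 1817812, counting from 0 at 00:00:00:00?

10:05:56:12

1817812 ÷ 50 = 36356 full seconds, remainder 12 frames.
36356 s = 10 h 5 min 56 s.
Timecode: 10:05:56:12.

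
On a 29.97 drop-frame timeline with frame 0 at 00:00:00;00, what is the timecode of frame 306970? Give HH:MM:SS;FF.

02:50:42;16

Ten DF minutes hold 17982 frames, so frame 306970 lies in block 17 (frames 305694–323675) with 1276 frames into that block.
The block's first minute is 1800 frames and the rest 1798 each; 1276 frames reaches minute 0, so 17 × 18 + 0 × 2 = 306 labels have been skipped so far.
Adding those back, label number 306970 + 306 = 307276 at 30 labels/s is 10242 s + 16 f = 2 h 50 min 42 s frame 16, i.e. 02:50:42;16.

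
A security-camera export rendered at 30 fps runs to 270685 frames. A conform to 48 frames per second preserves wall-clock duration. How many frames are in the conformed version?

Target frames = source frames × (target rate / source rate) = 270685 × (48)/(30) = 270685 × 8/5 = 433096.

433096 frames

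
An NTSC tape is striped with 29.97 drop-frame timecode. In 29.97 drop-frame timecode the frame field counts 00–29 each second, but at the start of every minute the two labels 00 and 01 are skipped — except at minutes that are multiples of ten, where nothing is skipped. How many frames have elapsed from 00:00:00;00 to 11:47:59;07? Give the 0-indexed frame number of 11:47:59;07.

1273103

Complete 10-minute blocks: 70, each 17982 frames → 1258740.
Remaining 7 whole minutes in the current block: 1800 + 6 × 1798 = 12588 frames.
Within the current minute: 59 × 30 + 7 − 2 = 1775 (labels ;00/;01 skipped at this minute). Total = 1258740 + 12588 + 1775 = 1273103.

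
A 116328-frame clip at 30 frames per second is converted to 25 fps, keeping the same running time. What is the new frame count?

96940 frames

Target frames = source frames × (target rate / source rate) = 116328 × (25)/(30) = 116328 × 5/6 = 96940.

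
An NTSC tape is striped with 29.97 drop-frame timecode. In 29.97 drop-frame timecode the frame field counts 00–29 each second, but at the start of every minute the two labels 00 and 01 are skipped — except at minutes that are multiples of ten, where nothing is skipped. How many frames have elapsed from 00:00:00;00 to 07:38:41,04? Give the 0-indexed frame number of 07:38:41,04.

As if non-drop at 30 labels/s: (7 × 3600 + 38 × 60 + 41) × 30 + 4 = 825634.
Minute boundaries passed: 458; those not divisible by 10: 458 − 45 = 413; dropped labels = 2 × 413 = 826.
Actual frame index = 825634 − 826 = 824808.

824808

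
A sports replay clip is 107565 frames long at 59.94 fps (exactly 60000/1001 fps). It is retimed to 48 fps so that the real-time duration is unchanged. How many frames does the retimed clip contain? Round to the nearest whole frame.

86138 frames

Frames at target rate = 107565 × (48) / (60000/1001) = 21534513/250 ≈ 86138.052.
Nearest whole frame: 86138.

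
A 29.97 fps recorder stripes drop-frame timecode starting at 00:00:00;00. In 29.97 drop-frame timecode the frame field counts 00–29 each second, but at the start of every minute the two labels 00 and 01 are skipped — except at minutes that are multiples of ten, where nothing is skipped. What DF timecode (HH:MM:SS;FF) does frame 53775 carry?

Ten DF minutes hold 17982 frames, so frame 53775 lies in block 2 (frames 35964–53945) with 17811 frames into that block.
The block's first minute is 1800 frames and the rest 1798 each; 17811 frames reaches minute 9, so 2 × 18 + 9 × 2 = 54 labels have been skipped so far.
Adding those back, label number 53775 + 54 = 53829 at 30 labels/s is 1794 s + 9 f = 0 h 29 min 54 s frame 9, i.e. 00:29:54;09.

00:29:54;09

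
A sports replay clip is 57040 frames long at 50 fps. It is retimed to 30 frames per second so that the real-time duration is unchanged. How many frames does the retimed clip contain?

34224 frames

Target frames = source frames × (target rate / source rate) = 57040 × (30)/(50) = 57040 × 3/5 = 34224.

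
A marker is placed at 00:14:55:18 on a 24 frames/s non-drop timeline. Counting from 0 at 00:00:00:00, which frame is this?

Total seconds to the label: (0 × 3600 + 14 × 60 + 55) = 895.
Frame index = 895 × 24 + 18 = 21498.

frame 21498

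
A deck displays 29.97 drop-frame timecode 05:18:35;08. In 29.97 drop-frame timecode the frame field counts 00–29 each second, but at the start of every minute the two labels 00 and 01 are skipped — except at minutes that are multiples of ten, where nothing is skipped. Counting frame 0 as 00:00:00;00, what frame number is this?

572884

Complete 10-minute blocks: 31, each 17982 frames → 557442.
Remaining 8 whole minutes in the current block: 1800 + 7 × 1798 = 14386 frames.
Within the current minute: 35 × 30 + 8 − 2 = 1056 (labels ;00/;01 skipped at this minute). Total = 557442 + 14386 + 1056 = 572884.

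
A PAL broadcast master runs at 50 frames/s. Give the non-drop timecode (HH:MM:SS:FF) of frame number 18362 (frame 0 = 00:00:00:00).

00:06:07:12

18362 ÷ 50 = 367 full seconds, remainder 12 frames.
367 s = 0 h 6 min 7 s.
Timecode: 00:06:07:12.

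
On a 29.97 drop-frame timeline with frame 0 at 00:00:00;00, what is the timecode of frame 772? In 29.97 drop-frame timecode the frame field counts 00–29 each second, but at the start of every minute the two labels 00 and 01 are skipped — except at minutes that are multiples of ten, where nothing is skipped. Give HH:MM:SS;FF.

00:00:25;22

Ten DF minutes hold 17982 frames, so frame 772 lies in block 0 (frames 0–17981) with 772 frames into that block.
The block's first minute is 1800 frames and the rest 1798 each; 772 frames reaches minute 0, so 0 × 18 + 0 × 2 = 0 labels have been skipped so far.
Adding those back, label number 772 + 0 = 772 at 30 labels/s is 25 s + 22 f = 0 h 0 min 25 s frame 22, i.e. 00:00:25;22.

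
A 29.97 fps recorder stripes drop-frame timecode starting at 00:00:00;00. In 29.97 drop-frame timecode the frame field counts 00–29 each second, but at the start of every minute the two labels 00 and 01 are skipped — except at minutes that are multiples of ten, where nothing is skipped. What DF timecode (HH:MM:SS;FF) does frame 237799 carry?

02:12:14;17

Ten DF minutes hold 17982 frames, so frame 237799 lies in block 13 (frames 233766–251747) with 4033 frames into that block.
The block's first minute is 1800 frames and the rest 1798 each; 4033 frames reaches minute 2, so 13 × 18 + 2 × 2 = 238 labels have been skipped so far.
Adding those back, label number 237799 + 238 = 238037 at 30 labels/s is 7934 s + 17 f = 2 h 12 min 14 s frame 17, i.e. 02:12:14;17.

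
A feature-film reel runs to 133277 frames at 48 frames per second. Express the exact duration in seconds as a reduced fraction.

Running time = 133277 ÷ (48) = 133277 × 1/48 = 133277/48 s.

133277/48 seconds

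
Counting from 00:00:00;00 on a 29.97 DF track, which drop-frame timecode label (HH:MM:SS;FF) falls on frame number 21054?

00:11:42;14

Each 10-minute DF block holds 10 × 60 × 30 − 9 × 2 = 17982 frames. 21054 ÷ 17982 → 1 full block, remainder 3072.
Within the partial block the first minute is 1800 frames and each further minute 1798, so 1 further minute boundary passed. Total skipped labels = 18 × 1 + 2 × 1 = 20.
Non-drop label index = 21054 + 20 = 21074; at 30 labels/s that is 00:11:42:14, i.e. DF 00:11:42;14.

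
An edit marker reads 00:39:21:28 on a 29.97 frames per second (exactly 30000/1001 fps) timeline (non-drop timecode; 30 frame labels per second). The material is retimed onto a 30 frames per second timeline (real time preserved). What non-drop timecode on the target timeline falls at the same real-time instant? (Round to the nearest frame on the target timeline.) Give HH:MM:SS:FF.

Source frame index: (0×3600 + 39×60 + 21) × 30 + 28 = 70858.
Real time: 70858 / (30000/1001) = 35464429/15000 s.
Target frame: (35464429/15000) × (30) = 35464429/500 ≈ 70928.858 → 70929.
At 30 labels/s: frame 70929 → 00:39:24:09.

00:39:24:09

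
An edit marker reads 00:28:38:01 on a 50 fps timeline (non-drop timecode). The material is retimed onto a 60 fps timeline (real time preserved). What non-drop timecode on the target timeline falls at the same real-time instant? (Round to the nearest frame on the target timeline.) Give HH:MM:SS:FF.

00:28:38:01

Source frame index: (0×3600 + 28×60 + 38) × 50 + 1 = 85901.
Real time: 85901 / (50) = 85901/50 s.
Target frame: (85901/50) × (60) = 515406/5 ≈ 103081.200 → 103081.
At 60 labels/s: frame 103081 → 00:28:38:01.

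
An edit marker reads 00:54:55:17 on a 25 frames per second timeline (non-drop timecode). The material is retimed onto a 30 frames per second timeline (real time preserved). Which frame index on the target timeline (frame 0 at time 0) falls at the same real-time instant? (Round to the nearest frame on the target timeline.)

Source frame index: (0×3600 + 54×60 + 55) × 25 + 17 = 82392.
Real time: 82392 / (25) = 82392/25 s.
Target frame: (82392/25) × (30) = 494352/5 ≈ 98870.400 → 98870.

frame 98870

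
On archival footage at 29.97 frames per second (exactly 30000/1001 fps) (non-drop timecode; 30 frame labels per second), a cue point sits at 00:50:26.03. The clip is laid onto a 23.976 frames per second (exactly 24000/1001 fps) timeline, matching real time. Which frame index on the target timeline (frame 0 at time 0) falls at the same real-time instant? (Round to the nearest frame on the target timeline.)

frame 72626

Source frame index: (0×3600 + 50×60 + 26) × 30 + 3 = 90783.
Real time: 90783 / (30000/1001) = 30291261/10000 s.
Target frame: (30291261/10000) × (24000/1001) = 363132/5 ≈ 72626.400 → 72626.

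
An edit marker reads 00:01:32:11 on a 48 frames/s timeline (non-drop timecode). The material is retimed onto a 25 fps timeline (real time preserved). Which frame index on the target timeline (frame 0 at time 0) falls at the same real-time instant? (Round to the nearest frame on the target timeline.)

Source frame index: (0×3600 + 1×60 + 32) × 48 + 11 = 4427.
Real time: 4427 / (48) = 4427/48 s.
Target frame: (4427/48) × (25) = 110675/48 ≈ 2305.729 → 2306.

frame 2306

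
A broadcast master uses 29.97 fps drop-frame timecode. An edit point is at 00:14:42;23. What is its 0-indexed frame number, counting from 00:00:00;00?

26457

Complete 10-minute blocks: 1, each 17982 frames → 17982.
Remaining 4 whole minutes in the current block: 1800 + 3 × 1798 = 7194 frames.
Within the current minute: 42 × 30 + 23 − 2 = 1281 (labels ;00/;01 skipped at this minute). Total = 17982 + 7194 + 1281 = 26457.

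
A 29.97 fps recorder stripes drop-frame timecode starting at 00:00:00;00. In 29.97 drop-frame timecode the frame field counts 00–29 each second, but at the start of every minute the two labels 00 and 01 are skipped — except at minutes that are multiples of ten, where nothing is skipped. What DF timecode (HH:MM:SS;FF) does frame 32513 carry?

Each 10-minute DF block holds 10 × 60 × 30 − 9 × 2 = 17982 frames. 32513 ÷ 17982 → 1 full block, remainder 14531.
Within the partial block the first minute is 1800 frames and each further minute 1798, so 8 further minute boundaries passed. Total skipped labels = 18 × 1 + 2 × 8 = 34.
Non-drop label index = 32513 + 34 = 32547; at 30 labels/s that is 00:18:04:27, i.e. DF 00:18:04;27.

00:18:04;27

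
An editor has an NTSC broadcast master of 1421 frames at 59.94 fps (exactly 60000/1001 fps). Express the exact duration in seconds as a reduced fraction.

1422421/60000 seconds

Running time = 1421 ÷ (60000/1001) = 1421 × 1001/60000 = 1422421/60000 s.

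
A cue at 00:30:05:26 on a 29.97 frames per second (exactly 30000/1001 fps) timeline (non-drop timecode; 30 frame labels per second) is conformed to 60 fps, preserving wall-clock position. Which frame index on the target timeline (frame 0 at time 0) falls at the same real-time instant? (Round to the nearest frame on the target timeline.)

frame 108460

Source frame index: (0×3600 + 30×60 + 5) × 30 + 26 = 54176.
Real time: 54176 / (30000/1001) = 3389386/1875 s.
Target frame: (3389386/1875) × (60) = 13557544/125 ≈ 108460.352 → 108460.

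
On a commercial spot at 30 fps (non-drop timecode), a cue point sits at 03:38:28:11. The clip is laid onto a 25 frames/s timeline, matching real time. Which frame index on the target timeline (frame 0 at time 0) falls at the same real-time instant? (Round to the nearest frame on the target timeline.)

frame 327709

Source frame index: (3×3600 + 38×60 + 28) × 30 + 11 = 393251.
Real time: 393251 / (30) = 393251/30 s.
Target frame: (393251/30) × (25) = 1966255/6 ≈ 327709.167 → 327709.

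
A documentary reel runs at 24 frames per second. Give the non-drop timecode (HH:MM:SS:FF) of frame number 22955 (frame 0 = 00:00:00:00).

22955 ÷ 24 = 956 full seconds, remainder 11 frames.
956 s = 0 h 15 min 56 s.
Timecode: 00:15:56:11.

00:15:56:11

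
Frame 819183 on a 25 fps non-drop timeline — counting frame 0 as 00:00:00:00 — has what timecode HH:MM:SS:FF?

819183 ÷ 25 = 32767 full seconds, remainder 8 frames.
32767 s = 9 h 6 min 7 s.
Timecode: 09:06:07:08.

09:06:07:08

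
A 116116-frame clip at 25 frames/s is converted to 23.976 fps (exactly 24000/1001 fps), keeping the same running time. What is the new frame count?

Target frames = source frames × (target rate / source rate) = 116116 × (24000/1001)/(25) = 116116 × 960/1001 = 111360.

111360 frames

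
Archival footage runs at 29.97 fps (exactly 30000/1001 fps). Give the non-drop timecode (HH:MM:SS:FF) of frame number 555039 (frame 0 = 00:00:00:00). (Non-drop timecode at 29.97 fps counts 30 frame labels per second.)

555039 ÷ 30 = 18501 full seconds, remainder 9 frames.
18501 s = 5 h 8 min 21 s.
Timecode: 05:08:21:09.

05:08:21:09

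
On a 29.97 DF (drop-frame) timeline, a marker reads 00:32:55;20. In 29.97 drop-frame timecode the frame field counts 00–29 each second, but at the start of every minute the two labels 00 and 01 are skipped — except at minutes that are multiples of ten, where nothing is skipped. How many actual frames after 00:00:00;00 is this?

Complete 10-minute blocks: 3, each 17982 frames → 53946.
Remaining 2 whole minutes in the current block: 1800 + 1 × 1798 = 3598 frames.
Within the current minute: 55 × 30 + 20 − 2 = 1668 (labels ;00/;01 skipped at this minute). Total = 53946 + 3598 + 1668 = 59212.

59212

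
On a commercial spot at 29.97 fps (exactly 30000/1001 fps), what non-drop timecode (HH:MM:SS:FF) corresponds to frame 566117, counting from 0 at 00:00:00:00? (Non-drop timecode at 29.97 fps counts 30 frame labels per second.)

566117 ÷ 30 = 18870 full seconds, remainder 17 frames.
18870 s = 5 h 14 min 30 s.
Timecode: 05:14:30:17.

05:14:30:17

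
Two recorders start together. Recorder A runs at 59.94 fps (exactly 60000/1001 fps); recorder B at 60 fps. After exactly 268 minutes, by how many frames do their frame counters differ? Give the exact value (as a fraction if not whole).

268 min = 16080 s.
A emits 60000/1001 × 16080 = 964800000/1001 frames; B emits 60 × 16080 = 964800.
Difference = 964800/1001 frames (≈ 963.8362); B is ahead of A.

964800/1001 frames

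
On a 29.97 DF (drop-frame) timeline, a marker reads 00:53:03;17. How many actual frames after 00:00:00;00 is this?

95411

Complete 10-minute blocks: 5, each 17982 frames → 89910.
Remaining 3 whole minutes in the current block: 1800 + 2 × 1798 = 5396 frames.
Within the current minute: 3 × 30 + 17 − 2 = 105 (labels ;00/;01 skipped at this minute). Total = 89910 + 5396 + 105 = 95411.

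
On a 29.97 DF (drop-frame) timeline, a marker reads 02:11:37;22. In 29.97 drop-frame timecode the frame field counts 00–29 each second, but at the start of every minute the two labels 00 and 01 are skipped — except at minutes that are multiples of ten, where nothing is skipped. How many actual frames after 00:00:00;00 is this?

As if non-drop at 30 labels/s: (2 × 3600 + 11 × 60 + 37) × 30 + 22 = 236932.
Minute boundaries passed: 131; those not divisible by 10: 131 − 13 = 118; dropped labels = 2 × 118 = 236.
Actual frame index = 236932 − 236 = 236696.

236696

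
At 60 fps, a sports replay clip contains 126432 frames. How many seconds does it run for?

Running time = 126432 / (60) = 2107.2 s.

2107.2 seconds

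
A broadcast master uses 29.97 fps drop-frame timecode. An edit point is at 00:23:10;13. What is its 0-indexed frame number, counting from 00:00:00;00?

As if non-drop at 30 labels/s: (0 × 3600 + 23 × 60 + 10) × 30 + 13 = 41713.
Minute boundaries passed: 23; those not divisible by 10: 23 − 2 = 21; dropped labels = 2 × 21 = 42.
Actual frame index = 41713 − 42 = 41671.

41671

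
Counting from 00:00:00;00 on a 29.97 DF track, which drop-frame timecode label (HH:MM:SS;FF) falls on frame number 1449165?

Ten DF minutes hold 17982 frames, so frame 1449165 lies in block 80 (frames 1438560–1456541) with 10605 frames into that block.
The block's first minute is 1800 frames and the rest 1798 each; 10605 frames reaches minute 5, so 80 × 18 + 5 × 2 = 1450 labels have been skipped so far.
Adding those back, label number 1449165 + 1450 = 1450615 at 30 labels/s is 48353 s + 25 f = 13 h 25 min 53 s frame 25, i.e. 13:25:53;25.

13:25:53;25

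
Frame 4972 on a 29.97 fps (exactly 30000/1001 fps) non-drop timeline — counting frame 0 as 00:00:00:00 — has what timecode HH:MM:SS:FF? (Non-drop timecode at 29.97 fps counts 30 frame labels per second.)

00:02:45:22

4972 ÷ 30 = 165 full seconds, remainder 22 frames.
165 s = 0 h 2 min 45 s.
Timecode: 00:02:45:22.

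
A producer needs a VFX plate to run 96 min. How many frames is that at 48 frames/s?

96 min = 5760 s.
Frames = 5760 × 48 = 276480.

276480 frames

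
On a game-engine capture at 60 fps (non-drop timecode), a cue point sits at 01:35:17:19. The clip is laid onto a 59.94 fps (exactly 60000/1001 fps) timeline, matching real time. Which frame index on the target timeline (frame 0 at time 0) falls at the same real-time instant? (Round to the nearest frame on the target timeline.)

Source frame index: (1×3600 + 35×60 + 17) × 60 + 19 = 343039.
Real time: 343039 / (60) = 343039/60 s.
Target frame: (343039/60) × (60000/1001) = 343039000/1001 ≈ 342696.304 → 342696.

frame 342696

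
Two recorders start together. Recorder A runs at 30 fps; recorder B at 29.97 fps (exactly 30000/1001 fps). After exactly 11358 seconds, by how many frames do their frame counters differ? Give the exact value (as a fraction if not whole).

A emits 30 × 11358 = 340740 frames; B emits 30000/1001 × 11358 = 340740000/1001.
Difference = 340740/1001 frames (≈ 340.3996); B is behind A.

340740/1001 frames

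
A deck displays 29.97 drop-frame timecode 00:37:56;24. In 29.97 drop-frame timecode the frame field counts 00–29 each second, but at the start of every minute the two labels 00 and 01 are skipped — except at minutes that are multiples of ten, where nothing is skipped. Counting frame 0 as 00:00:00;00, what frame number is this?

Complete 10-minute blocks: 3, each 17982 frames → 53946.
Remaining 7 whole minutes in the current block: 1800 + 6 × 1798 = 12588 frames.
Within the current minute: 56 × 30 + 24 − 2 = 1702 (labels ;00/;01 skipped at this minute). Total = 53946 + 12588 + 1702 = 68236.

68236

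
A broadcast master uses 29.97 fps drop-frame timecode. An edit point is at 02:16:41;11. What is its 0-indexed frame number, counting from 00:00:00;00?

245795

Complete 10-minute blocks: 13, each 17982 frames → 233766.
Remaining 6 whole minutes in the current block: 1800 + 5 × 1798 = 10790 frames.
Within the current minute: 41 × 30 + 11 − 2 = 1239 (labels ;00/;01 skipped at this minute). Total = 233766 + 10790 + 1239 = 245795.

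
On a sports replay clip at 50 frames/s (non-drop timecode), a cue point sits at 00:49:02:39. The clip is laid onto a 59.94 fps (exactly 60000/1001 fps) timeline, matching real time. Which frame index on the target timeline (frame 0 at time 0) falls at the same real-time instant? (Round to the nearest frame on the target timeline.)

Source frame index: (0×3600 + 49×60 + 2) × 50 + 39 = 147139.
Real time: 147139 / (50) = 147139/50 s.
Target frame: (147139/50) × (60000/1001) = 176566800/1001 ≈ 176390.410 → 176390.

frame 176390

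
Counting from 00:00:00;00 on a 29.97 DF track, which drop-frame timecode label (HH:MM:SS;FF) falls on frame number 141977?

Each 10-minute DF block holds 10 × 60 × 30 − 9 × 2 = 17982 frames. 141977 ÷ 17982 → 7 full blocks, remainder 16103.
Within the partial block the first minute is 1800 frames and each further minute 1798, so 8 further minute boundaries passed. Total skipped labels = 18 × 7 + 2 × 8 = 142.
Non-drop label index = 141977 + 142 = 142119; at 30 labels/s that is 01:18:57:09, i.e. DF 01:18:57;09.

01:18:57;09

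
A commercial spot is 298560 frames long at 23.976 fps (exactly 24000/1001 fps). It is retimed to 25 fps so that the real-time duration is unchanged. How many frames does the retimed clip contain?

Target frames = source frames × (target rate / source rate) = 298560 × (25)/(24000/1001) = 298560 × 1001/960 = 311311.

311311 frames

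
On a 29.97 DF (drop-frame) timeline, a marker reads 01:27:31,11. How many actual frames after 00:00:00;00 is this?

As if non-drop at 30 labels/s: (1 × 3600 + 27 × 60 + 31) × 30 + 11 = 157541.
Minute boundaries passed: 87; those not divisible by 10: 87 − 8 = 79; dropped labels = 2 × 79 = 158.
Actual frame index = 157541 − 158 = 157383.

157383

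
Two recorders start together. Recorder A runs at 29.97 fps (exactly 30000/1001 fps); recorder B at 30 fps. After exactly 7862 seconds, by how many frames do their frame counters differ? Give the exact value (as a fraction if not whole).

235860/1001 frames

A emits 30000/1001 × 7862 = 235860000/1001 frames; B emits 30 × 7862 = 235860.
Difference = 235860/1001 frames (≈ 235.6244); B is ahead of A.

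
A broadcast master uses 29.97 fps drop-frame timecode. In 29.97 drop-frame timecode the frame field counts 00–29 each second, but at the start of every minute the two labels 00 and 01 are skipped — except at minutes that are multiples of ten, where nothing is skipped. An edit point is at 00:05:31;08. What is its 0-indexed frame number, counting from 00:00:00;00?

9928

Complete 10-minute blocks: 0, each 17982 frames → 0.
Remaining 5 whole minutes in the current block: 1800 + 4 × 1798 = 8992 frames.
Within the current minute: 31 × 30 + 8 − 2 = 936 (labels ;00/;01 skipped at this minute). Total = 0 + 8992 + 936 = 9928.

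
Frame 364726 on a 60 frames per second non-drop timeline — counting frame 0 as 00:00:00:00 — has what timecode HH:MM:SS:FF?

364726 ÷ 60 = 6078 full seconds, remainder 46 frames.
6078 s = 1 h 41 min 18 s.
Timecode: 01:41:18:46.

01:41:18:46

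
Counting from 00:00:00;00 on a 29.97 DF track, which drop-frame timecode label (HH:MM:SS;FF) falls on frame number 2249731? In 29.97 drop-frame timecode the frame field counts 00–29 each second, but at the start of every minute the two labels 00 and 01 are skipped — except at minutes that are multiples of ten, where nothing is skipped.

Ten DF minutes hold 17982 frames, so frame 2249731 lies in block 125 (frames 2247750–2265731) with 1981 frames into that block.
The block's first minute is 1800 frames and the rest 1798 each; 1981 frames reaches minute 1, so 125 × 18 + 1 × 2 = 2252 labels have been skipped so far.
Adding those back, label number 2249731 + 2252 = 2251983 at 30 labels/s is 75066 s + 3 f = 20 h 51 min 6 s frame 3, i.e. 20:51:06;03.

20:51:06;03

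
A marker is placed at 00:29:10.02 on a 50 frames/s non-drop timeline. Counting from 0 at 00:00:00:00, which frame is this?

87502

Total seconds to the label: (0 × 3600 + 29 × 60 + 10) = 1750.
Frame index = 1750 × 50 + 2 = 87502.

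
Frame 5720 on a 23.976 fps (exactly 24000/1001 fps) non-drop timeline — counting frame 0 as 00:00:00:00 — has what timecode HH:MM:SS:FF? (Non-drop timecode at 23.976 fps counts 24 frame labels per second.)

00:03:58:08

5720 ÷ 24 = 238 full seconds, remainder 8 frames.
238 s = 0 h 3 min 58 s.
Timecode: 00:03:58:08.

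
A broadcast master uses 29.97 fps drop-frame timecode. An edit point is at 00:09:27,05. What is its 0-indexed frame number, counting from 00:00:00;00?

As if non-drop at 30 labels/s: (0 × 3600 + 9 × 60 + 27) × 30 + 5 = 17015.
Minute boundaries passed: 9; those not divisible by 10: 9 − 0 = 9; dropped labels = 2 × 9 = 18.
Actual frame index = 17015 − 18 = 16997.

16997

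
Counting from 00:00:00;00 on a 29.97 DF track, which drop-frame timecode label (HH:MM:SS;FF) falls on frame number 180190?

Each 10-minute DF block holds 10 × 60 × 30 − 9 × 2 = 17982 frames. 180190 ÷ 17982 → 10 full blocks, remainder 370.
Within the partial block the first minute is 1800 frames and each further minute 1798, so 0 further minute boundaries passed. Total skipped labels = 18 × 10 + 2 × 0 = 180.
Non-drop label index = 180190 + 180 = 180370; at 30 labels/s that is 01:40:12:10, i.e. DF 01:40:12;10.

01:40:12;10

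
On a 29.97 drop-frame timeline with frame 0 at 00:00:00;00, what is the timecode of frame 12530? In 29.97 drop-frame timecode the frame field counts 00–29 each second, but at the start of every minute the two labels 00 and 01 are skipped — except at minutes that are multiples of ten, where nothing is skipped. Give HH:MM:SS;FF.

Ten DF minutes hold 17982 frames, so frame 12530 lies in block 0 (frames 0–17981) with 12530 frames into that block.
The block's first minute is 1800 frames and the rest 1798 each; 12530 frames reaches minute 6, so 0 × 18 + 6 × 2 = 12 labels have been skipped so far.
Adding those back, label number 12530 + 12 = 12542 at 30 labels/s is 418 s + 2 f = 0 h 6 min 58 s frame 2, i.e. 00:06:58;02.

00:06:58;02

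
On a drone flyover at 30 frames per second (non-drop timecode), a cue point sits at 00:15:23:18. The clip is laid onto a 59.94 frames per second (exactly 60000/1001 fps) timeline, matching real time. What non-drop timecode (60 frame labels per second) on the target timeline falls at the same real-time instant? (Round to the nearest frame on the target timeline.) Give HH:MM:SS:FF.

Source frame index: (0×3600 + 15×60 + 23) × 30 + 18 = 27708.
Real time: 27708 / (30) = 4618/5 s.
Target frame: (4618/5) × (60000/1001) = 55416000/1001 ≈ 55360.639 → 55361.
At 60 labels/s: frame 55361 → 00:15:22:41.

00:15:22:41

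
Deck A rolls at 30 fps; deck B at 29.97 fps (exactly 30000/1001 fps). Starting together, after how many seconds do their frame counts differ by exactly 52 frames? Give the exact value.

26026/15 seconds

The gap grows by |30000/1001 − 30| = 30/1001 frames per second.
Time for a 52-frame gap: 52 ÷ (30/1001) = 26026/15 s.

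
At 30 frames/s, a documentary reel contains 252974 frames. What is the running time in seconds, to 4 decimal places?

Running time = 252974 × 1/30 = 126487/15 s ≈ 8432.4667 s.

8432.4667 seconds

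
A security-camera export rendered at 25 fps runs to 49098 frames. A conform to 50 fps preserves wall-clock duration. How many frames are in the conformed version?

98196 frames

Target frames = source frames × (target rate / source rate) = 49098 × (50)/(25) = 49098 × 2 = 98196.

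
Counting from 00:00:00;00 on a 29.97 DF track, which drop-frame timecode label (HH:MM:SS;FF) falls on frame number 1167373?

10:49:11;13

Ten DF minutes hold 17982 frames, so frame 1167373 lies in block 64 (frames 1150848–1168829) with 16525 frames into that block.
The block's first minute is 1800 frames and the rest 1798 each; 16525 frames reaches minute 9, so 64 × 18 + 9 × 2 = 1170 labels have been skipped so far.
Adding those back, label number 1167373 + 1170 = 1168543 at 30 labels/s is 38951 s + 13 f = 10 h 49 min 11 s frame 13, i.e. 10:49:11;13.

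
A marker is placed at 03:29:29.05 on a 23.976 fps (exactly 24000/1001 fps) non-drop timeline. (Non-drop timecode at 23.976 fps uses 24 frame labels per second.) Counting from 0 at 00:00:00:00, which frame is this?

Total seconds to the label: (3 × 3600 + 29 × 60 + 29) = 12569.
Frame index = 12569 × 24 + 5 = 301661.

301661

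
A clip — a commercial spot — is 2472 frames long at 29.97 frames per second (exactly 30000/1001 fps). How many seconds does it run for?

82.4824 seconds

Running time = 2472 / (30000/1001) = 82.4824 s.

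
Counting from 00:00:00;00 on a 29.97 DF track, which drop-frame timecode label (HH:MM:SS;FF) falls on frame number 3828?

Ten DF minutes hold 17982 frames, so frame 3828 lies in block 0 (frames 0–17981) with 3828 frames into that block.
The block's first minute is 1800 frames and the rest 1798 each; 3828 frames reaches minute 2, so 0 × 18 + 2 × 2 = 4 labels have been skipped so far.
Adding those back, label number 3828 + 4 = 3832 at 30 labels/s is 127 s + 22 f = 0 h 2 min 7 s frame 22, i.e. 00:02:07;22.

00:02:07;22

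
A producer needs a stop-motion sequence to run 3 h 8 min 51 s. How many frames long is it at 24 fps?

271944 frames

3 h 8 min 51 s = 11331 s.
Frames = 11331 × 24 = 271944.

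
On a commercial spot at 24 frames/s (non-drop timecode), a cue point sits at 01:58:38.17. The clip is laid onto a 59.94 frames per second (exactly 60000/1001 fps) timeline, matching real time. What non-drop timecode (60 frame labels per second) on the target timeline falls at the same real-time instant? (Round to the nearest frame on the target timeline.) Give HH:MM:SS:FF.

01:58:31:36

Source frame index: (1×3600 + 58×60 + 38) × 24 + 17 = 170849.
Real time: 170849 / (24) = 170849/24 s.
Target frame: (170849/24) × (60000/1001) = 61017500/143 ≈ 426695.804 → 426696.
At 60 labels/s: frame 426696 → 01:58:31:36.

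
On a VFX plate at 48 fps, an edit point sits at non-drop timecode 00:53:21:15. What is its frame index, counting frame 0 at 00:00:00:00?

153663

Total seconds to the label: (0 × 3600 + 53 × 60 + 21) = 3201.
Frame index = 3201 × 48 + 15 = 153663.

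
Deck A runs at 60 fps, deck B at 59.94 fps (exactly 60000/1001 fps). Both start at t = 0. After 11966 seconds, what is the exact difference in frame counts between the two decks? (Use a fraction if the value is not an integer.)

717960/1001 frames

A emits 60 × 11966 = 717960 frames; B emits 60000/1001 × 11966 = 717960000/1001.
Difference = 717960/1001 frames (≈ 717.2428); B is behind A.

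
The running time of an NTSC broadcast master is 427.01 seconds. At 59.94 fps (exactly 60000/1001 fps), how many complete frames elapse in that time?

Frames = 427.01 × 60000/1001 = 25620600/1001 ≈ 25595.0050.
Complete frames: 25595.

25595 frames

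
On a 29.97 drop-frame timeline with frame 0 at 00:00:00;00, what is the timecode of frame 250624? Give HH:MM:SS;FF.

Each 10-minute DF block holds 10 × 60 × 30 − 9 × 2 = 17982 frames. 250624 ÷ 17982 → 13 full blocks, remainder 16858.
Within the partial block the first minute is 1800 frames and each further minute 1798, so 9 further minute boundaries passed. Total skipped labels = 18 × 13 + 2 × 9 = 252.
Non-drop label index = 250624 + 252 = 250876; at 30 labels/s that is 02:19:22:16, i.e. DF 02:19:22;16.

02:19:22;16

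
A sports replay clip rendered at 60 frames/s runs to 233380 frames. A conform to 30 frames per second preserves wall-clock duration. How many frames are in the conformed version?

Target frames = source frames × (target rate / source rate) = 233380 × (30)/(60) = 233380 × 1/2 = 116690.

116690 frames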